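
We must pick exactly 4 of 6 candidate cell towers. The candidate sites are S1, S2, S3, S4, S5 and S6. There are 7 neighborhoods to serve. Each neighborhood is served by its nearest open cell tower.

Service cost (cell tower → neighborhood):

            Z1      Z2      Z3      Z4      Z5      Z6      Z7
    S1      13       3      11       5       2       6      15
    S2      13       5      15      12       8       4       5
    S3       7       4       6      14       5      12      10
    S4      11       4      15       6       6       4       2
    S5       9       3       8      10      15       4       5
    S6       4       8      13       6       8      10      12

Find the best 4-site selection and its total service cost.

Choose S1, S3, S4 and S6; total service cost 26.

With exactly 4 open, each neighborhood uses its cheapest among the chosen.
{S1, S3, S4, S6}: Z1→S6 4, Z2→S1 3, Z3→S3 6, Z4→S1 5, Z5→S1 2, Z6→S4 4, Z7→S4 2. Service cost 26.
{S1, S4, S5, S6}: service cost 28
{S1, S2, S3, S4}: service cost 29
Among all 15 size-4 choices, {S1, S3, S4, S6} is lowest.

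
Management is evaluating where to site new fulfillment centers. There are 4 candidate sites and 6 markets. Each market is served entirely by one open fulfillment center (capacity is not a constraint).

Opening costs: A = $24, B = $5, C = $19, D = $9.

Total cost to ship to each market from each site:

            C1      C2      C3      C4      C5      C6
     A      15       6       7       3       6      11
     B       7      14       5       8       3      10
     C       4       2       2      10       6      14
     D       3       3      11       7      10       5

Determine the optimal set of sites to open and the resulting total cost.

For any fixed open set, each market goes to its cheapest open site; total = fixed + service.
{B, D}: C1→D 3, C2→D 3, C3→B 5, C4→D 7, C5→B 3, C6→D 5. Service 26; fixed 14; total 40.
{D}: service 39 + fixed 9 = 48
{B}: service 47 + fixed 5 = 52
{A, B, C, D}: C1→D 3, C2→C 2, C3→C 2, C4→A 3, C5→B 3, C6→D 5. Service 18; fixed 57; total 75.
(All 15 nonempty subsets were checked; B and D is lowest.)

Open B and D; minimum total cost 40.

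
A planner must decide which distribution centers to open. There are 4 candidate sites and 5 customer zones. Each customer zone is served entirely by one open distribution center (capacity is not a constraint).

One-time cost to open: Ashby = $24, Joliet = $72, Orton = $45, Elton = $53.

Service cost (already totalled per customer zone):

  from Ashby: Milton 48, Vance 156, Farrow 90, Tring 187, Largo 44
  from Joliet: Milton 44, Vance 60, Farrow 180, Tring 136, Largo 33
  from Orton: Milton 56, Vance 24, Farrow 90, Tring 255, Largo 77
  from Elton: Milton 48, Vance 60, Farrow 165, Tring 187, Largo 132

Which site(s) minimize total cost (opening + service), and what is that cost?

For any fixed open set, each customer zone goes to its cheapest open site; total = fixed + service.
{Joliet, Orton}: Milton→Joliet 44, Vance→Orton 24, Farrow→Orton 90, Tring→Joliet 136, Largo→Joliet 33. Service 327; fixed 117; total 444.
{Ashby, Joliet}: Milton→Joliet 44, Vance→Joliet 60, Farrow→Ashby 90, Tring→Joliet 136, Largo→Joliet 33. Service 363; fixed 96; total 459.
{Ashby, Orton}: service 393 + fixed 69 = 462
{Ashby, Joliet, Orton, Elton}: service 327 + fixed 194 = 521
No other subset beats 444.

Open Joliet and Orton; minimum total cost 444.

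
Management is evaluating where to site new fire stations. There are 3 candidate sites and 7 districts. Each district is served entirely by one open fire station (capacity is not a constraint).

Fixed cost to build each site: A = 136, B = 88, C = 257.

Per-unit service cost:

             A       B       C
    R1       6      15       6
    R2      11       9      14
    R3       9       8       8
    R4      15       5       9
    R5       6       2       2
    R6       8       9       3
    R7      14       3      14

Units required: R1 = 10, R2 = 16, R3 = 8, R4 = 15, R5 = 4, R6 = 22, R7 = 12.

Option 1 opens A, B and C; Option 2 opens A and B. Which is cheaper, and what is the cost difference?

Option 2 is cheaper by 147.

Option 1: {A, B, C}: R1→A 6·10=60, R2→B 9·16=144, R3→B 8·8=64, R4→B 5·15=75, R5→B 2·4=8, R6→C 3·22=66, R7→B 3·12=36. Service 453; fixed 481; total 934.
Option 2: {A, B}: R1→A 6·10=60, R2→B 9·16=144, R3→B 8·8=64, R4→B 5·15=75, R5→B 2·4=8, R6→A 8·22=176, R7→B 3·12=36. Service 563; fixed 224; total 787.
Difference: |934 − 787| = 147.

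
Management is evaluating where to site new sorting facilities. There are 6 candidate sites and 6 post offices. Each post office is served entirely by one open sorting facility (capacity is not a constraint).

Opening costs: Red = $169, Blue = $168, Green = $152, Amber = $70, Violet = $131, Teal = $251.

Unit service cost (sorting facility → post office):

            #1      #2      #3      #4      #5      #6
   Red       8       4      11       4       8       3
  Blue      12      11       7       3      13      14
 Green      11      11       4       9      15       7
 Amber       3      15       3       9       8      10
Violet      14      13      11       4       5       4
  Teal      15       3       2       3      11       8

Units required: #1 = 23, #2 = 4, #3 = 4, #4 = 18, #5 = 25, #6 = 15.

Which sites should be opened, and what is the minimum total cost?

Open Amber and Violet; minimum total cost 591.

For any fixed open set, each post office goes to its cheapest open site; total = fixed + service.
{Amber, Violet}: #1→Amber 3·23=69, #2→Violet 13·4=52, #3→Amber 3·4=12, #4→Violet 4·18=72, #5→Violet 5·25=125, #6→Violet 4·15=60. Service 390; fixed 201; total 591.
{Red, Amber}: service 414 + fixed 239 = 653
{Red, Amber, Violet}: service 339 + fixed 370 = 709
{Red, Blue, Green, Amber, Violet, Teal}: #1→Amber 3·23=69, #2→Teal 3·4=12, #3→Teal 2·4=8, #4→Blue 3·18=54, #5→Violet 5·25=125, #6→Red 3·15=45. Service 313; fixed 941; total 1254.
No other subset beats 591.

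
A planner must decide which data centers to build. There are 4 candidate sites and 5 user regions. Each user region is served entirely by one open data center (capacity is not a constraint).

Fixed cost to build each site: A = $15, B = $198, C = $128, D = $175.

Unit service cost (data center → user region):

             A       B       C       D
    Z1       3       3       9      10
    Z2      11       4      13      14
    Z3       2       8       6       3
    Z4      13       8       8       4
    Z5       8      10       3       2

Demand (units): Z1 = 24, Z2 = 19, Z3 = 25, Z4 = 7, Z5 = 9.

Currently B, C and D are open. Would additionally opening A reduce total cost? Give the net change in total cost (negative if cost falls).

Current service cost with {B, C, D}: 269.
Adding A: each user region re-picks its cheapest; new service cost 244, saving 25.
Extra fixed cost: 15. Net change = 15 − 25 = -10.
(Totals: 770 → 760.)

Yes — net change −10 (cost falls by 10).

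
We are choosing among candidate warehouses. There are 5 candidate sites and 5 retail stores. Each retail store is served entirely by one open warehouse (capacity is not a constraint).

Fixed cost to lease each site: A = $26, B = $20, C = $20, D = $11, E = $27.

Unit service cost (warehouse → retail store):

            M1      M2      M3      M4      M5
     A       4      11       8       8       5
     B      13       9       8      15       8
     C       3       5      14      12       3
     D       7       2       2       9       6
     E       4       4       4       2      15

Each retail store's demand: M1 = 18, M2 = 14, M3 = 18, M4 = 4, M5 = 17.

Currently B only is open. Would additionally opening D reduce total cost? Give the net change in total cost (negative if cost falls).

Current service cost with {B}: 700.
Adding D: each retail store re-picks its cheapest; new service cost 328, saving 372.
Extra fixed cost: 11. Net change = 11 − 372 = -361.
(Totals: 720 → 359.)

Yes — net change −361 (cost falls by 361).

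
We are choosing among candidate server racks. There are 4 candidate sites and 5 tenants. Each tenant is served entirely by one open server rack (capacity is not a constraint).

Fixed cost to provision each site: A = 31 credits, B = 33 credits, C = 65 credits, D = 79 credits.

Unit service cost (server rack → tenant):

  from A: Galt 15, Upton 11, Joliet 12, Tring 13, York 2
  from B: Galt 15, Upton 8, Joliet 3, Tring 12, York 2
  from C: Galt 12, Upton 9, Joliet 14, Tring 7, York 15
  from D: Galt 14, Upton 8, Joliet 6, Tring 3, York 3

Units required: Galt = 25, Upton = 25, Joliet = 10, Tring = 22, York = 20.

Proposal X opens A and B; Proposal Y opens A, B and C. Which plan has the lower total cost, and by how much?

Proposal X: {A, B}: Galt→A 15·25=375, Upton→B 8·25=200, Joliet→B 3·10=30, Tring→B 12·22=264, York→A 2·20=40. Service 909; fixed 64; total 973.
Proposal Y: {A, B, C}: Galt→C 12·25=300, Upton→B 8·25=200, Joliet→B 3·10=30, Tring→C 7·22=154, York→A 2·20=40. Service 724; fixed 129; total 853.
Difference: |973 − 853| = 120.

Proposal Y is cheaper by 120.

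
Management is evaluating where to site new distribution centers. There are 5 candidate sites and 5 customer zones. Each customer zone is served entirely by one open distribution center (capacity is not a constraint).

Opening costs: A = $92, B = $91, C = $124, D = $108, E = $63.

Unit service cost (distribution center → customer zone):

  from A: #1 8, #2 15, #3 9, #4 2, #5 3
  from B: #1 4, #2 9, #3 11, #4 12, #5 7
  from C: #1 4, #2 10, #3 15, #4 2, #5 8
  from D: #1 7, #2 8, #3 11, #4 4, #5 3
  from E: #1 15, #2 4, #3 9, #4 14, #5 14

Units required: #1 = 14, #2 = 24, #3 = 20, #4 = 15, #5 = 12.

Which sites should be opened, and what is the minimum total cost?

For any fixed open set, each customer zone goes to its cheapest open site; total = fixed + service.
{A, E}: #1→A 8·14=112, #2→E 4·24=96, #3→A 9·20=180, #4→A 2·15=30, #5→A 3·12=36. Service 454; fixed 155; total 609.
{D, E}: service 470 + fixed 171 = 641
{A, B, E}: service 398 + fixed 246 = 644
{A, B, C, D, E}: #1→B 4·14=56, #2→E 4·24=96, #3→A 9·20=180, #4→A 2·15=30, #5→A 3·12=36. Service 398; fixed 478; total 876.
No other subset beats 609.

Open A and E; minimum total cost 609.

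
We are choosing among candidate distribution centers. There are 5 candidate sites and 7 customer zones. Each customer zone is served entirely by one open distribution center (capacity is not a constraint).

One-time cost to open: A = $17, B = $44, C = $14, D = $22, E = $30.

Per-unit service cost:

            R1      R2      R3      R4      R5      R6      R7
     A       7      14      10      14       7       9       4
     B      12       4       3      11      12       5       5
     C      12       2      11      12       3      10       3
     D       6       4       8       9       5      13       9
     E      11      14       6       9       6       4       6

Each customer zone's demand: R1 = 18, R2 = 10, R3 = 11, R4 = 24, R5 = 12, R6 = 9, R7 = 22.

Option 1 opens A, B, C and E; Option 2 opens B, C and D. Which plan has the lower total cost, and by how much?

Option 1: {A, B, C, E}: R1→A 7·18=126, R2→C 2·10=20, R3→B 3·11=33, R4→E 9·24=216, R5→C 3·12=36, R6→E 4·9=36, R7→C 3·22=66. Service 533; fixed 105; total 638.
Option 2: {B, C, D}: R1→D 6·18=108, R2→C 2·10=20, R3→B 3·11=33, R4→D 9·24=216, R5→C 3·12=36, R6→B 5·9=45, R7→C 3·22=66. Service 524; fixed 80; total 604.
Difference: |638 − 604| = 34.

Option 2 is cheaper by 34.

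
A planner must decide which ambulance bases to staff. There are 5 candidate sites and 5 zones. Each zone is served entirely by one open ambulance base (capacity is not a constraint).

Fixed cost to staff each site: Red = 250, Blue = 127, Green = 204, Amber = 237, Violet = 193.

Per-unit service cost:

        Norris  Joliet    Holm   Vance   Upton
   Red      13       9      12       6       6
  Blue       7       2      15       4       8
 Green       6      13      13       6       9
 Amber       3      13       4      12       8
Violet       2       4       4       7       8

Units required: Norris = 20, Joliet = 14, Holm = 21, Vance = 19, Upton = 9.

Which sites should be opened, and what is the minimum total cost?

Open Violet only; minimum total cost 578.

For any fixed open set, each zone goes to its cheapest open site; total = fixed + service.
{Violet}: Norris→Violet 2·20=40, Joliet→Violet 4·14=56, Holm→Violet 4·21=84, Vance→Violet 7·19=133, Upton→Violet 8·9=72. Service 385; fixed 193; total 578.
{Blue, Violet}: service 300 + fixed 320 = 620
{Blue, Amber}: Norris→Amber 3·20=60, Joliet→Blue 2·14=28, Holm→Amber 4·21=84, Vance→Blue 4·19=76, Upton→Blue 8·9=72. Service 320; fixed 364; total 684.
{Red, Blue, Green, Amber, Violet}: Norris→Violet 2·20=40, Joliet→Blue 2·14=28, Holm→Amber 4·21=84, Vance→Blue 4·19=76, Upton→Red 6·9=54. Service 282; fixed 1011; total 1293.
No other subset beats 578.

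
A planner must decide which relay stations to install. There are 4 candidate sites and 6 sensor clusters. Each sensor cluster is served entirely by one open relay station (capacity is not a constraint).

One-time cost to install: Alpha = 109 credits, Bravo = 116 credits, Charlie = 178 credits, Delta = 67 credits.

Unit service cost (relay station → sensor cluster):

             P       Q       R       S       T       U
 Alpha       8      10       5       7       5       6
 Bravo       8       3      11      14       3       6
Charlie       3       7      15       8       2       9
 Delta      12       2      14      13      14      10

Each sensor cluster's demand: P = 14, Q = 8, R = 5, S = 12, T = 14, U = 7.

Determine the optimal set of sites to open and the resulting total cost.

Open Alpha only; minimum total cost 522.

For any fixed open set, each sensor cluster goes to its cheapest open site; total = fixed + service.
{Alpha}: P→Alpha 8·14=112, Q→Alpha 10·8=80, R→Alpha 5·5=25, S→Alpha 7·12=84, T→Alpha 5·14=70, U→Alpha 6·7=42. Service 413; fixed 109; total 522.
{Alpha, Delta}: service 349 + fixed 176 = 525
{Charlie}: service 360 + fixed 178 = 538
{Alpha, Bravo, Charlie, Delta}: service 237 + fixed 470 = 707
(All 15 nonempty subsets were checked; Alpha only is lowest.)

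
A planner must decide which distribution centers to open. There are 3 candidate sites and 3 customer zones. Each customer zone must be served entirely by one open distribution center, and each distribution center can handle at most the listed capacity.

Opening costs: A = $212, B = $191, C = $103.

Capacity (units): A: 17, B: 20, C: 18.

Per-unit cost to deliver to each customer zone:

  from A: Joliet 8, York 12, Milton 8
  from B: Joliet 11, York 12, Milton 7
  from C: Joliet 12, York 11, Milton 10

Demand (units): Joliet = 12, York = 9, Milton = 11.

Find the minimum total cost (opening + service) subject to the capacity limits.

Open {B, C}: Joliet→C 12·12=144, York→B 12·9=108, Milton→B 7·11=77.
Loads: B carries 20/20, C carries 12/18. Service 329; fixed 294; total 623.
Next best feasible plan costs 684.

Minimum total cost: 623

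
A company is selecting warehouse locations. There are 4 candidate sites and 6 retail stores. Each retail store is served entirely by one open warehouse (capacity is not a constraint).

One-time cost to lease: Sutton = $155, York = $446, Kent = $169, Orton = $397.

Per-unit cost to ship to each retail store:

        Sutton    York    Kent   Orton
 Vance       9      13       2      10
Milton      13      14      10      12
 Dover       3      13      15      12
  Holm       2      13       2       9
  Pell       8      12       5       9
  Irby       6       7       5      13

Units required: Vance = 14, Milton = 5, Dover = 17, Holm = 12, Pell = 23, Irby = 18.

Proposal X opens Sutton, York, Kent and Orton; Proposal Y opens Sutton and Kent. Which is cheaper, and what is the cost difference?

Proposal X: {Sutton, York, Kent, Orton}: Vance→Kent 2·14=28, Milton→Kent 10·5=50, Dover→Sutton 3·17=51, Holm→Sutton 2·12=24, Pell→Kent 5·23=115, Irby→Kent 5·18=90. Service 358; fixed 1167; total 1525.
Proposal Y: {Sutton, Kent}: Vance→Kent 2·14=28, Milton→Kent 10·5=50, Dover→Sutton 3·17=51, Holm→Sutton 2·12=24, Pell→Kent 5·23=115, Irby→Kent 5·18=90. Service 358; fixed 324; total 682.
Difference: |1525 − 682| = 843.

Proposal Y is cheaper by 843.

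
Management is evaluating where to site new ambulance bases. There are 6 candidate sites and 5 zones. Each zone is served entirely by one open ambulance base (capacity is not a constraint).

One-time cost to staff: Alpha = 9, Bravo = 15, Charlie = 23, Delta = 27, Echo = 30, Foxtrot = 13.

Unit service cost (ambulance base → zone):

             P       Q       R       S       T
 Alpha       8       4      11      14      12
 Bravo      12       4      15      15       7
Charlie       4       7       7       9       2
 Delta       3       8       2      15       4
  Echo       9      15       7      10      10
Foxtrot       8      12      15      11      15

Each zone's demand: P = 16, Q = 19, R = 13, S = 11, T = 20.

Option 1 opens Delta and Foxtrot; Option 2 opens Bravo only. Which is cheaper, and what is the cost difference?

Option 1 is cheaper by 316.

Option 1: {Delta, Foxtrot}: P→Delta 3·16=48, Q→Delta 8·19=152, R→Delta 2·13=26, S→Foxtrot 11·11=121, T→Delta 4·20=80. Service 427; fixed 40; total 467.
Option 2: {Bravo}: P→Bravo 12·16=192, Q→Bravo 4·19=76, R→Bravo 15·13=195, S→Bravo 15·11=165, T→Bravo 7·20=140. Service 768; fixed 15; total 783.
Difference: |467 − 783| = 316.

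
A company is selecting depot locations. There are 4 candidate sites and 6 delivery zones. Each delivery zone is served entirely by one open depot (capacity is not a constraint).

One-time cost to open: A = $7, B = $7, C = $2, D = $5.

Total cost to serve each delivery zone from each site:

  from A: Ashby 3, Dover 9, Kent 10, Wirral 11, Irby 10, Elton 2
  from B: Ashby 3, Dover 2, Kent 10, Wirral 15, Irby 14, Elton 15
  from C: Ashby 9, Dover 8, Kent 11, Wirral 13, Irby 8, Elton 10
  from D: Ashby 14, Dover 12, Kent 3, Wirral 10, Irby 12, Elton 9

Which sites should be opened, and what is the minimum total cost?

For any fixed open set, each delivery zone goes to its cheapest open site; total = fixed + service.
{A, C, D}: Ashby→A 3, Dover→C 8, Kent→D 3, Wirral→D 10, Irby→C 8, Elton→A 2. Service 34; fixed 14; total 48.
{A, B, C, D}: service 28 + fixed 21 = 49
{A, B, D}: Ashby→A 3, Dover→B 2, Kent→D 3, Wirral→D 10, Irby→A 10, Elton→A 2. Service 30; fixed 19; total 49.
{C}: service 59 + fixed 2 = 61
No other subset beats 48.

Open A, C and D; minimum total cost 48.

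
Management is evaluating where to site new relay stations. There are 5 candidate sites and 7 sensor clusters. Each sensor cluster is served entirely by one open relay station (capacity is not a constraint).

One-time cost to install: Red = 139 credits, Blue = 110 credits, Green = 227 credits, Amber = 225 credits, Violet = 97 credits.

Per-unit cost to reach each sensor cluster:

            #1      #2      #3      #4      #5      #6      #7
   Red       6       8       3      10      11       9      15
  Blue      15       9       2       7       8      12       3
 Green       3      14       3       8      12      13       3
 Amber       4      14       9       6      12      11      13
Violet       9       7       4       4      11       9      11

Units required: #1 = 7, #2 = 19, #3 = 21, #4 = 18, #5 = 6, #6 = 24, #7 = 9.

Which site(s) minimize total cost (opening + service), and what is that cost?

For any fixed open set, each sensor cluster goes to its cheapest open site; total = fixed + service.
{Blue, Violet}: #1→Violet 9·7=63, #2→Violet 7·19=133, #3→Blue 2·21=42, #4→Violet 4·18=72, #5→Blue 8·6=48, #6→Violet 9·24=216, #7→Blue 3·9=27. Service 601; fixed 207; total 808.
{Violet}: service 733 + fixed 97 = 830
{Red, Blue}: #1→Red 6·7=42, #2→Red 8·19=152, #3→Blue 2·21=42, #4→Blue 7·18=126, #5→Blue 8·6=48, #6→Red 9·24=216, #7→Blue 3·9=27. Service 653; fixed 249; total 902.
{Red, Blue, Green, Amber, Violet}: service 559 + fixed 798 = 1357
No other subset beats 808.

Open Blue and Violet; minimum total cost 808.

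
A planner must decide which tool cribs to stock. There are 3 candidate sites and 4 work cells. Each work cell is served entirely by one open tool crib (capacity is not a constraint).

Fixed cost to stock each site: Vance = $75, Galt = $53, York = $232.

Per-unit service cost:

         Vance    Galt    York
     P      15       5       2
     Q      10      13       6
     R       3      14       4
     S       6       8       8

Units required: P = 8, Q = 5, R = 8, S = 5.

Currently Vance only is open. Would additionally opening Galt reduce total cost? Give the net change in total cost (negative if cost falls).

Yes — net change −27 (cost falls by 27).

Current service cost with {Vance}: 224.
Adding Galt: each work cell re-picks its cheapest; new service cost 144, saving 80.
Extra fixed cost: 53. Net change = 53 − 80 = -27.
(Totals: 299 → 272.)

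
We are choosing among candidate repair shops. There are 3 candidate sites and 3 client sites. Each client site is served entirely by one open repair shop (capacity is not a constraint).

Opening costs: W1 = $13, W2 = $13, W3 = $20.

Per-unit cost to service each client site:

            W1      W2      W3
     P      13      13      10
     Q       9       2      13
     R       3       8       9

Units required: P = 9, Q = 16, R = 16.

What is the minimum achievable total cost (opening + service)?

For any fixed open set, each client site goes to its cheapest open site; total = fixed + service.
{W1, W2, W3}: P→W3 10·9=90, Q→W2 2·16=32, R→W1 3·16=48. Service 170; fixed 46; total 216.
{W1, W2}: service 197 + fixed 26 = 223
{W2, W3}: P→W3 10·9=90, Q→W2 2·16=32, R→W2 8·16=128. Service 250; fixed 33; total 283.
{W1}: P→W1 13·9=117, Q→W1 9·16=144, R→W1 3·16=48. Service 309; fixed 13; total 322.
No other subset beats 216.

Minimum total cost: 216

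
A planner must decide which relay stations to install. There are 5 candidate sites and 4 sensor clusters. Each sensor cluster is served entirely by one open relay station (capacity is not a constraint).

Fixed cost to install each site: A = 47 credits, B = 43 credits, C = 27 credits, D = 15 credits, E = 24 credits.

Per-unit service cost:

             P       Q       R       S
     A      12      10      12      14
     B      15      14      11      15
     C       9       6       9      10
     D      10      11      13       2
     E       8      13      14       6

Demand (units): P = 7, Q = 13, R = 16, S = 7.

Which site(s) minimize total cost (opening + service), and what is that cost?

Open C and D; minimum total cost 341.

For any fixed open set, each sensor cluster goes to its cheapest open site; total = fixed + service.
{C, D}: P→C 9·7=63, Q→C 6·13=78, R→C 9·16=144, S→D 2·7=14. Service 299; fixed 42; total 341.
{C, D, E}: P→E 8·7=56, Q→C 6·13=78, R→C 9·16=144, S→D 2·7=14. Service 292; fixed 66; total 358.
{C, E}: service 320 + fixed 51 = 371
{A, B, C, D, E}: service 292 + fixed 156 = 448
No other subset beats 341.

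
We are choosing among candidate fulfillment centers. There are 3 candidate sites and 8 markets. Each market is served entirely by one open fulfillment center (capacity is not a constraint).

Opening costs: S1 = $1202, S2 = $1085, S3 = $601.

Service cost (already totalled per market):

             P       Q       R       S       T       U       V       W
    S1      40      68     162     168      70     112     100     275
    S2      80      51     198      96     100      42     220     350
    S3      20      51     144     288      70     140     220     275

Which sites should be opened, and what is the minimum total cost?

Open S3 only; minimum total cost 1809.

For any fixed open set, each market goes to its cheapest open site; total = fixed + service.
{S3}: P→S3 20, Q→S3 51, R→S3 144, S→S3 288, T→S3 70, U→S3 140, V→S3 220, W→S3 275. Service 1208; fixed 601; total 1809.
{S1}: P→S1 40, Q→S1 68, R→S1 162, S→S1 168, T→S1 70, U→S1 112, V→S1 100, W→S1 275. Service 995; fixed 1202; total 2197.
{S2}: service 1137 + fixed 1085 = 2222
{S1, S2, S3}: P→S3 20, Q→S2 51, R→S3 144, S→S2 96, T→S1 70, U→S2 42, V→S1 100, W→S1 275. Service 798; fixed 2888; total 3686.
No other subset beats 1809.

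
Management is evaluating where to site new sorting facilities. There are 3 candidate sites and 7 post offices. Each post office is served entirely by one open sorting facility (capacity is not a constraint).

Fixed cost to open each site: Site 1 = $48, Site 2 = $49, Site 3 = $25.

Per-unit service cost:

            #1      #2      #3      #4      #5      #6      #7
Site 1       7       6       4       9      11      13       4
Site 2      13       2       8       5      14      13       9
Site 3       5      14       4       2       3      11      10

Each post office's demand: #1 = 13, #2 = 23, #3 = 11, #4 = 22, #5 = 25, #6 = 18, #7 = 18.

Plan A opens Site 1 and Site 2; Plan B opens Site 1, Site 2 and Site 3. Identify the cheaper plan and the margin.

Plan B is cheaper by 303.

Plan A: {Site 1, Site 2}: #1→Site 1 7·13=91, #2→Site 2 2·23=46, #3→Site 1 4·11=44, #4→Site 2 5·22=110, #5→Site 1 11·25=275, #6→Site 1 13·18=234, #7→Site 1 4·18=72. Service 872; fixed 97; total 969.
Plan B: {Site 1, Site 2, Site 3}: #1→Site 3 5·13=65, #2→Site 2 2·23=46, #3→Site 1 4·11=44, #4→Site 3 2·22=44, #5→Site 3 3·25=75, #6→Site 3 11·18=198, #7→Site 1 4·18=72. Service 544; fixed 122; total 666.
Difference: |969 − 666| = 303.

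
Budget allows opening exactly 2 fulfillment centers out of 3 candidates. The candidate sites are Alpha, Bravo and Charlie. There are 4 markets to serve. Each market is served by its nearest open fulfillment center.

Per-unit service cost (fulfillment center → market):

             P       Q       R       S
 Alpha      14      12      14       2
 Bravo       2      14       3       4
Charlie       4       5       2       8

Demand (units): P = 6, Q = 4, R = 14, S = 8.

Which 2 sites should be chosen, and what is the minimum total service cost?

Choose Alpha and Charlie; total service cost 88.

With exactly 2 open, each market uses its cheapest among the chosen.
{Alpha, Charlie}: P→Charlie 4·6=24, Q→Charlie 5·4=20, R→Charlie 2·14=28, S→Alpha 2·8=16. Service cost 88.
{Bravo, Charlie}: service cost 92
{Alpha, Bravo}: service cost 118
Among all 3 size-2 choices, {Alpha, Charlie} is lowest.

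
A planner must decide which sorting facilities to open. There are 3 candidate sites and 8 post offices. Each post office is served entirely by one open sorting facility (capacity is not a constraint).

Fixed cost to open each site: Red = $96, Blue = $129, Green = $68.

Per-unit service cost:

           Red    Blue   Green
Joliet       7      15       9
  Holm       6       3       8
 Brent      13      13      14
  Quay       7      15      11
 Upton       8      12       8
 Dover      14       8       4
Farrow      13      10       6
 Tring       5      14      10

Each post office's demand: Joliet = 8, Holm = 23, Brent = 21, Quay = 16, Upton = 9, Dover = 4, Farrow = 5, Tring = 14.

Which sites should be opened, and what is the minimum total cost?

For any fixed open set, each post office goes to its cheapest open site; total = fixed + service.
{Red, Green}: Joliet→Red 7·8=56, Holm→Red 6·23=138, Brent→Red 13·21=273, Quay→Red 7·16=112, Upton→Red 8·9=72, Dover→Green 4·4=16, Farrow→Green 6·5=30, Tring→Red 5·14=70. Service 767; fixed 164; total 931.
{Red}: Joliet→Red 7·8=56, Holm→Red 6·23=138, Brent→Red 13·21=273, Quay→Red 7·16=112, Upton→Red 8·9=72, Dover→Red 14·4=56, Farrow→Red 13·5=65, Tring→Red 5·14=70. Service 842; fixed 96; total 938.
{Red, Blue}: service 734 + fixed 225 = 959
{Red, Blue, Green}: service 698 + fixed 293 = 991
No other subset beats 931.

Open Red and Green; minimum total cost 931.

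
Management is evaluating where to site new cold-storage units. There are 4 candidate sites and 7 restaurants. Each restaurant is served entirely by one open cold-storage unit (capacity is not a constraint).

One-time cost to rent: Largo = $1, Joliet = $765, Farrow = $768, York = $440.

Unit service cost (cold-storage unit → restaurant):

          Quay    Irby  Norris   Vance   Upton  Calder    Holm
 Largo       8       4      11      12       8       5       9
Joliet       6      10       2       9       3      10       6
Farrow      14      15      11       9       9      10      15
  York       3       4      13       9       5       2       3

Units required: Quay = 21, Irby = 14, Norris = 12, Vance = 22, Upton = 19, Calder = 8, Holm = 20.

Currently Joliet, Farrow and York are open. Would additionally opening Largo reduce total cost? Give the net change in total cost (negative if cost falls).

No — net change +1 (cost rises by 1).

Current service cost with {Joliet, Farrow, York}: 474.
Adding Largo: each restaurant re-picks its cheapest; new service cost 474, saving 0.
Extra fixed cost: 1. Net change = 1 − 0 = 1.
(Totals: 2447 → 2448.)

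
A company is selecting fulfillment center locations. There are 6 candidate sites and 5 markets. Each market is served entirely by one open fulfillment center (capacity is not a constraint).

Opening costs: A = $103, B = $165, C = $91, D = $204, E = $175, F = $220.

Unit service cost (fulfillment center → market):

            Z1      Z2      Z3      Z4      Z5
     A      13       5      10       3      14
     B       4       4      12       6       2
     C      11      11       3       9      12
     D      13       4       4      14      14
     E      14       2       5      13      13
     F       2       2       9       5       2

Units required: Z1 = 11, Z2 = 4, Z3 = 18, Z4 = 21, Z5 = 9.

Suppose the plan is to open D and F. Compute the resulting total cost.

Each market is assigned to its cheapest site among the open ones.
{D, F}: Z1→F 2·11=22, Z2→F 2·4=8, Z3→D 4·18=72, Z4→F 5·21=105, Z5→F 2·9=18. Service 225; fixed 424; total 649.

Total cost: 649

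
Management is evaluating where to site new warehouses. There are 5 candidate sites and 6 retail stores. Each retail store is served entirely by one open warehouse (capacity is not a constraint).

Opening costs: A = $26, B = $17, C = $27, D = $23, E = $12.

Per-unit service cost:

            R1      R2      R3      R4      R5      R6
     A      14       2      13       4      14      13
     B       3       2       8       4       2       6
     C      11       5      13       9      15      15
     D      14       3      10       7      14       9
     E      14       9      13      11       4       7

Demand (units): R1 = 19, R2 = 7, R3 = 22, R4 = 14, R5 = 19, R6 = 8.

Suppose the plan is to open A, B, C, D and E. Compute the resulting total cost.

Total cost: 494

Each retail store is assigned to its cheapest site among the open ones.
{A, B, C, D, E}: R1→B 3·19=57, R2→A 2·7=14, R3→B 8·22=176, R4→A 4·14=56, R5→B 2·19=38, R6→B 6·8=48. Service 389; fixed 105; total 494.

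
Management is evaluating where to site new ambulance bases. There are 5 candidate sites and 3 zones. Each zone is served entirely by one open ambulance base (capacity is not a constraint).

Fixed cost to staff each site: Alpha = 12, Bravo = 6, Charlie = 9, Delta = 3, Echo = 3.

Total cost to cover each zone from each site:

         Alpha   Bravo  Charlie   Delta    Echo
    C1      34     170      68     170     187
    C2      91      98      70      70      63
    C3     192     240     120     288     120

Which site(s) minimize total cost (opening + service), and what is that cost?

For any fixed open set, each zone goes to its cheapest open site; total = fixed + service.
{Alpha, Echo}: C1→Alpha 34, C2→Echo 63, C3→Echo 120. Service 217; fixed 15; total 232.
{Alpha, Delta, Echo}: C1→Alpha 34, C2→Echo 63, C3→Echo 120. Service 217; fixed 18; total 235.
{Alpha, Bravo, Echo}: service 217 + fixed 21 = 238
{Alpha, Bravo, Charlie, Delta, Echo}: C1→Alpha 34, C2→Echo 63, C3→Charlie 120. Service 217; fixed 33; total 250.
No other subset beats 232.

Open Alpha and Echo; minimum total cost 232.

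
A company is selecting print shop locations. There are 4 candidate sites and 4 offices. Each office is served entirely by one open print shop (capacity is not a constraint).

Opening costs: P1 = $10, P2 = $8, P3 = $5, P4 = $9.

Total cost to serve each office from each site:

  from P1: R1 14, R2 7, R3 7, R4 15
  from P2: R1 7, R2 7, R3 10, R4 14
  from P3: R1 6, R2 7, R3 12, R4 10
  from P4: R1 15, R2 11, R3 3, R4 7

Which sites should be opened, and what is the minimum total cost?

For any fixed open set, each office goes to its cheapest open site; total = fixed + service.
{P3, P4}: R1→P3 6, R2→P3 7, R3→P4 3, R4→P4 7. Service 23; fixed 14; total 37.
{P3}: service 35 + fixed 5 = 40
{P2, P4}: service 24 + fixed 17 = 41
{P1, P2, P3, P4}: service 23 + fixed 32 = 55
No other subset beats 37.

Open P3 and P4; minimum total cost 37.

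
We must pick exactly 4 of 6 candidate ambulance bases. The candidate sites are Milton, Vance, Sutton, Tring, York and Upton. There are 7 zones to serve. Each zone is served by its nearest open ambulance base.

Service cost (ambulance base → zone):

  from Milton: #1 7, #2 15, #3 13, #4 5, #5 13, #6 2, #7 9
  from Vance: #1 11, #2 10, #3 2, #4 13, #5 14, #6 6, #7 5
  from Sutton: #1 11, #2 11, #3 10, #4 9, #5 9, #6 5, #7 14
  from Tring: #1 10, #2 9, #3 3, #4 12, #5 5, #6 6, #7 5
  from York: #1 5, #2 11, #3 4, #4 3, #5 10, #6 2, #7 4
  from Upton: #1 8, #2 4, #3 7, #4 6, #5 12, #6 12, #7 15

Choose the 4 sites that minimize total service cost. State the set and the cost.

Choose Vance, Tring, York and Upton; total service cost 25.

With exactly 4 open, each zone uses its cheapest among the chosen.
{Vance, Tring, York, Upton}: #1→York 5, #2→Upton 4, #3→Vance 2, #4→York 3, #5→Tring 5, #6→York 2, #7→York 4. Service cost 25.
{Milton, Tring, York, Upton}: service cost 26
{Sutton, Tring, York, Upton}: service cost 26
Among all 15 size-4 choices, {Vance, Tring, York, Upton} is lowest.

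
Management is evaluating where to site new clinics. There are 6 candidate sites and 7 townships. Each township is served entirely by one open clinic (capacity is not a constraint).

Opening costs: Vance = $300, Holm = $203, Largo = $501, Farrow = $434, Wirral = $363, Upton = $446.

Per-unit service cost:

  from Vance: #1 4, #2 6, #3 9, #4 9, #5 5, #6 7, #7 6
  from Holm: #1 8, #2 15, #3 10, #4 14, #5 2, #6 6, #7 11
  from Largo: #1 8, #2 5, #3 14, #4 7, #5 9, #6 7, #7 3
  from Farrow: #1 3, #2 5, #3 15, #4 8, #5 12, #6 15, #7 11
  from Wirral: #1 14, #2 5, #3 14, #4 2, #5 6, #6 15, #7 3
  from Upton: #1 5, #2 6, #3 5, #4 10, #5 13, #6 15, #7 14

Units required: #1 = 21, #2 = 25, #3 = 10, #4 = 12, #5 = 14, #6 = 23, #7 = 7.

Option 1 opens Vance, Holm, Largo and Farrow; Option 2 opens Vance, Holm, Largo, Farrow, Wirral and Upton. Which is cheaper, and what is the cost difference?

Option 1 is cheaper by 709.

Option 1: {Vance, Holm, Largo, Farrow}: #1→Farrow 3·21=63, #2→Largo 5·25=125, #3→Vance 9·10=90, #4→Largo 7·12=84, #5→Holm 2·14=28, #6→Holm 6·23=138, #7→Largo 3·7=21. Service 549; fixed 1438; total 1987.
Option 2: {Vance, Holm, Largo, Farrow, Wirral, Upton}: #1→Farrow 3·21=63, #2→Largo 5·25=125, #3→Upton 5·10=50, #4→Wirral 2·12=24, #5→Holm 2·14=28, #6→Holm 6·23=138, #7→Largo 3·7=21. Service 449; fixed 2247; total 2696.
Difference: |1987 − 2696| = 709.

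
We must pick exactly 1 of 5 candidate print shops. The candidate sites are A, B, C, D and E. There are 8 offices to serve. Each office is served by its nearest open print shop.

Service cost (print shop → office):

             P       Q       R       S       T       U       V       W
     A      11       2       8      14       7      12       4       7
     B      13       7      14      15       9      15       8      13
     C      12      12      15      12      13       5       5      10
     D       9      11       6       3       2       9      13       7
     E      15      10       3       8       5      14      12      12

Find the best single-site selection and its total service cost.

With exactly 1 open, each office uses its cheapest among the chosen.
{D}: P→D 9, Q→D 11, R→D 6, S→D 3, T→D 2, U→D 9, V→D 13, W→D 7. Service cost 60.
{A}: service cost 65
{E}: service cost 79
Among all 5 size-1 choices, {D} is lowest.

Choose D only; total service cost 60.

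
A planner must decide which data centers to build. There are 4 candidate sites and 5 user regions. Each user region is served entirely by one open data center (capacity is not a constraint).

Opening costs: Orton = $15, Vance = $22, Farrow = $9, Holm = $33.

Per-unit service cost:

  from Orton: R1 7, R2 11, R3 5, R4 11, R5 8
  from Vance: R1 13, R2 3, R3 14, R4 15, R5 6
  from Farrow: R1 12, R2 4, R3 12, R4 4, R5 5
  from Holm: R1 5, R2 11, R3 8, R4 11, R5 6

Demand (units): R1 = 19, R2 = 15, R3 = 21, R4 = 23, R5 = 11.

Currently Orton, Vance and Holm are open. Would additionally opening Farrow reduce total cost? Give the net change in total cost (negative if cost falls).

Current service cost with {Orton, Vance, Holm}: 564.
Adding Farrow: each user region re-picks its cheapest; new service cost 392, saving 172.
Extra fixed cost: 9. Net change = 9 − 172 = -163.
(Totals: 634 → 471.)

Yes — net change −163 (cost falls by 163).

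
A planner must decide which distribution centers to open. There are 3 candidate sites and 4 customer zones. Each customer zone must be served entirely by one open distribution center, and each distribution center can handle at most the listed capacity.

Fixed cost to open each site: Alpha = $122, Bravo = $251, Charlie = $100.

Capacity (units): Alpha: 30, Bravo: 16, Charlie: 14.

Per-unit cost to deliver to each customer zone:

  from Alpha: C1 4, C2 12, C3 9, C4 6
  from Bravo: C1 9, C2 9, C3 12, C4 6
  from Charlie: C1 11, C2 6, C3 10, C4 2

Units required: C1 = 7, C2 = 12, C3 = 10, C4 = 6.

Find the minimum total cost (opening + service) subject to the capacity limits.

Minimum total cost: 448

Open {Alpha, Charlie}: C1→Alpha 4·7=28, C2→Charlie 6·12=72, C3→Alpha 9·10=90, C4→Alpha 6·6=36.
Loads: Alpha carries 23/30, Charlie carries 12/14. Service 226; fixed 222; total 448.
Next best feasible plan costs 496.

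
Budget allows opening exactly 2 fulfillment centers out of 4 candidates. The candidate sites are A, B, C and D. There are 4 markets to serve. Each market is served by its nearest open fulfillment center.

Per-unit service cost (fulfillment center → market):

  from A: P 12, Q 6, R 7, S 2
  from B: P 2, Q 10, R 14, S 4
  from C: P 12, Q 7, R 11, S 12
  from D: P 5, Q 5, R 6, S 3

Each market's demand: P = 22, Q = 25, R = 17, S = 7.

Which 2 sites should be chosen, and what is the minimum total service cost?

With exactly 2 open, each market uses its cheapest among the chosen.
{B, D}: P→B 2·22=44, Q→D 5·25=125, R→D 6·17=102, S→D 3·7=21. Service cost 292.
{A, B}: service cost 327
{A, D}: service cost 351
Among all 6 size-2 choices, {B, D} is lowest.

Choose B and D; total service cost 292.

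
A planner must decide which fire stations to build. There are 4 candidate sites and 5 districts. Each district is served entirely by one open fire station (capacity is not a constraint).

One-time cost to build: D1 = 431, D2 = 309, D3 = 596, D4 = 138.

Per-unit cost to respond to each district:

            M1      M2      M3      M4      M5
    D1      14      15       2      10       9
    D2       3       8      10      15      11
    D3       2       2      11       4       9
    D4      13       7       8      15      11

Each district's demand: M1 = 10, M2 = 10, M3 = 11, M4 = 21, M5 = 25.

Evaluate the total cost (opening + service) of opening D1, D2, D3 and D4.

Total cost: 1845

Each district is assigned to its cheapest site among the open ones.
{D1, D2, D3, D4}: M1→D3 2·10=20, M2→D3 2·10=20, M3→D1 2·11=22, M4→D3 4·21=84, M5→D1 9·25=225. Service 371; fixed 1474; total 1845.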